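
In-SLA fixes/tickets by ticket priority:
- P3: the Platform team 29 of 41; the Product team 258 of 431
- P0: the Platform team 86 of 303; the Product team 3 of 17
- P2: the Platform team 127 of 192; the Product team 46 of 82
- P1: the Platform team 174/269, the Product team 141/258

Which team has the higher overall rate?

P3: the Platform team 29/41 = 70.7%, the Product team 258/431 = 59.9% → the Platform team
P0: the Platform team 86/303 = 28.4%, the Product team 3/17 = 17.6% → the Platform team
P2: the Platform team 127/192 = 66.1%, the Product team 46/82 = 56.1% → the Platform team
P1: the Platform team 174/269 = 64.7%, the Product team 141/258 = 54.7% → the Platform team
Overall: the Platform team 416/805 = 51.7%, the Product team 448/788 = 56.9% → the Product team
(The Platform team wins every ticket group but the Product team wins overall — the Platform team's tickets skew toward the low-rate P0 group.)

the Product team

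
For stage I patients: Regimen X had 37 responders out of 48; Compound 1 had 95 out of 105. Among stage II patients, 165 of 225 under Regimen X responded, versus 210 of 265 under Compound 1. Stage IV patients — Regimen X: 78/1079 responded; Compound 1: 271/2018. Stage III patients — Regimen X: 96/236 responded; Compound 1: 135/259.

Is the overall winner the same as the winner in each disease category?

Yes

Stage I: Regimen X 37/48 = 77.1%, Compound 1 95/105 = 90.5% → Compound 1
Stage II: Regimen X 165/225 = 73.3%, Compound 1 210/265 = 79.2% → Compound 1
Stage IV: Regimen X 78/1079 = 7.2%, Compound 1 271/2018 = 13.4% → Compound 1
Stage III: Regimen X 96/236 = 40.7%, Compound 1 135/259 = 52.1% → Compound 1
Overall: Regimen X 376/1588 = 23.7%, Compound 1 711/2647 = 26.9% → Compound 1
Compound 1 wins overall and in every disease group — no reversal.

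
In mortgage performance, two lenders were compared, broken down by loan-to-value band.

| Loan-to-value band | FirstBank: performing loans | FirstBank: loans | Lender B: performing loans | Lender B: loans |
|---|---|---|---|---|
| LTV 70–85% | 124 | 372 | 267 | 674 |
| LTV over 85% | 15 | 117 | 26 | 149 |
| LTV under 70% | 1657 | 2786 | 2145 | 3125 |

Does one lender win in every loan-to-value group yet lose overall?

LTV 70–85%: FirstBank 124/372 = 33.3%, Lender B 267/674 = 39.6% → Lender B
LTV over 85%: FirstBank 15/117 = 12.8%, Lender B 26/149 = 17.4% → Lender B
LTV under 70%: FirstBank 1657/2786 = 59.5%, Lender B 2145/3125 = 68.6% → Lender B
Overall: FirstBank 1796/3275 = 54.8%, Lender B 2438/3948 = 61.8% → Lender B
Lender B wins overall and in every loan-to-value group — no reversal.

No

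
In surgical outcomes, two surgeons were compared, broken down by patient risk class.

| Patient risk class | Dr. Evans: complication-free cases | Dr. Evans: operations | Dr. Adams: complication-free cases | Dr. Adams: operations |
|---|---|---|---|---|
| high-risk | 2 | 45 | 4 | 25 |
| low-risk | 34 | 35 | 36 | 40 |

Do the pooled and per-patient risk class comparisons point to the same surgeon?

High-risk: Dr. Evans 2/45 = 4.4%, Dr. Adams 4/25 = 16.0% → Dr. Adams
Low-risk: Dr. Evans 34/35 = 97.1%, Dr. Adams 36/40 = 90.0% → Dr. Evans
Overall: Dr. Evans 36/80 = 45.0%, Dr. Adams 40/65 = 61.5% → Dr. Adams
Neither sweeps: Dr. Evans wins 1 of 2 groups, Dr. Adams wins 1. Dr. Adams wins overall but not every group — no Simpson reversal.

No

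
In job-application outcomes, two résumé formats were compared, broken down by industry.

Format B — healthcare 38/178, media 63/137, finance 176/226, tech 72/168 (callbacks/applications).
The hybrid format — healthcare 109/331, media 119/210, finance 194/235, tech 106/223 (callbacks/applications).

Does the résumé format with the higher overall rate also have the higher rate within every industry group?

Yes

Healthcare: Format B 38/178 = 21.3%, the hybrid format 109/331 = 32.9% → the hybrid format
Media: Format B 63/137 = 46.0%, the hybrid format 119/210 = 56.7% → the hybrid format
Finance: Format B 176/226 = 77.9%, the hybrid format 194/235 = 82.6% → the hybrid format
Tech: Format B 72/168 = 42.9%, the hybrid format 106/223 = 47.5% → the hybrid format
Overall: Format B 349/709 = 49.2%, the hybrid format 528/999 = 52.9% → the hybrid format
The hybrid format wins overall and in every industry group — no reversal.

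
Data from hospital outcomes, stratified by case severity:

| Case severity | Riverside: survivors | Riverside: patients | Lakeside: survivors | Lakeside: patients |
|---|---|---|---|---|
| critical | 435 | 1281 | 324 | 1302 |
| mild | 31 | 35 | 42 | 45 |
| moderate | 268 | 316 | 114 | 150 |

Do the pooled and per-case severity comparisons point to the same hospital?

Critical: Riverside 435/1281 = 34.0%, Lakeside 324/1302 = 24.9% → Riverside
Mild: Riverside 31/35 = 88.6%, Lakeside 42/45 = 93.3% → Lakeside
Moderate: Riverside 268/316 = 84.8%, Lakeside 114/150 = 76.0% → Riverside
Overall: Riverside 734/1632 = 45.0%, Lakeside 480/1497 = 32.1% → Riverside
Neither sweeps: Riverside wins 2 of 3 groups, Lakeside wins 1. Riverside wins overall but not every group — no Simpson reversal.

No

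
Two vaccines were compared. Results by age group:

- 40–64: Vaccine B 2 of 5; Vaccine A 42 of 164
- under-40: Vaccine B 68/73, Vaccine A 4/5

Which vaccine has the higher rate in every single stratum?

Vaccine B

40–64: Vaccine B 2/5 = 40.0%, Vaccine A 42/164 = 25.6% → Vaccine B
Under-40: Vaccine B 68/73 = 93.2%, Vaccine A 4/5 = 80.0% → Vaccine B
Vaccine B has the higher rate in both groups.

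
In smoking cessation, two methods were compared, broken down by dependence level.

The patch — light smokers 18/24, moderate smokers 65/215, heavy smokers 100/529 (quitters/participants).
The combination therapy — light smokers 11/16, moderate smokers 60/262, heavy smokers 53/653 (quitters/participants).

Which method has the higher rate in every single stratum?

the patch

Light smokers: the patch 18/24 = 75.0%, the combination therapy 11/16 = 68.8% → the patch
Moderate smokers: the patch 65/215 = 30.2%, the combination therapy 60/262 = 22.9% → the patch
Heavy smokers: the patch 100/529 = 18.9%, the combination therapy 53/653 = 8.1% → the patch
The patch has the higher rate in all 3 groups.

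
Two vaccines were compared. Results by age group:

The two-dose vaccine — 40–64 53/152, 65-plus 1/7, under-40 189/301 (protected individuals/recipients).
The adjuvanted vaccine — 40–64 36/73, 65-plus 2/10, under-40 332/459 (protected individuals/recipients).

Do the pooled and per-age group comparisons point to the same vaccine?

Yes

40–64: the two-dose vaccine 53/152 = 34.9%, the adjuvanted vaccine 36/73 = 49.3% → the adjuvanted vaccine
65-plus: the two-dose vaccine 1/7 = 14.3%, the adjuvanted vaccine 2/10 = 20.0% → the adjuvanted vaccine
Under-40: the two-dose vaccine 189/301 = 62.8%, the adjuvanted vaccine 332/459 = 72.3% → the adjuvanted vaccine
Overall: the two-dose vaccine 243/460 = 52.8%, the adjuvanted vaccine 370/542 = 68.3% → the adjuvanted vaccine
The adjuvanted vaccine wins overall and in every age group — no reversal.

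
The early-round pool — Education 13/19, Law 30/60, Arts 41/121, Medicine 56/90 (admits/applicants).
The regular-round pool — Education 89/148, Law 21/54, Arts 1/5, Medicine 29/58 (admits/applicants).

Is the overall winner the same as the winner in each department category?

No

Education: the early-round pool 13/19 = 68.4%, the regular-round pool 89/148 = 60.1% → the early-round pool
Law: the early-round pool 30/60 = 50.0%, the regular-round pool 21/54 = 38.9% → the early-round pool
Arts: the early-round pool 41/121 = 33.9%, the regular-round pool 1/5 = 20.0% → the early-round pool
Medicine: the early-round pool 56/90 = 62.2%, the regular-round pool 29/58 = 50.0% → the early-round pool
Overall: the early-round pool 140/290 = 48.3%, the regular-round pool 140/265 = 52.8% → the regular-round pool
The early-round pool wins each department group but the regular-round pool wins overall — the comparison reverses. The early-round pool's applicants skew toward Arts, which has a lower base rate.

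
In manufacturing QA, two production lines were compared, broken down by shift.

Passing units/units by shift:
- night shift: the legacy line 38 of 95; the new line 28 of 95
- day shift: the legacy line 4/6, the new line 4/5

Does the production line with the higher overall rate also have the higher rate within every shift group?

Night shift: the legacy line 38/95 = 40.0%, the new line 28/95 = 29.5% → the legacy line
Day shift: the legacy line 4/6 = 66.7%, the new line 4/5 = 80.0% → the new line
Overall: the legacy line 42/101 = 41.6%, the new line 32/100 = 32.0% → the legacy line
Neither sweeps: the legacy line wins 1 of 2 groups, the new line wins 1. The legacy line wins overall but not every group — no Simpson reversal.

No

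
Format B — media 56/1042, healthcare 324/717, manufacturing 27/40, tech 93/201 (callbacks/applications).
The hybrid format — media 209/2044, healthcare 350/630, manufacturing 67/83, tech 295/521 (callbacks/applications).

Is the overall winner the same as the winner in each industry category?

Media: Format B 56/1042 = 5.4%, the hybrid format 209/2044 = 10.2% → the hybrid format
Healthcare: Format B 324/717 = 45.2%, the hybrid format 350/630 = 55.6% → the hybrid format
Manufacturing: Format B 27/40 = 67.5%, the hybrid format 67/83 = 80.7% → the hybrid format
Tech: Format B 93/201 = 46.3%, the hybrid format 295/521 = 56.6% → the hybrid format
Overall: Format B 500/2000 = 25.0%, the hybrid format 921/3278 = 28.1% → the hybrid format
The hybrid format wins overall and in every industry group — no reversal.

Yes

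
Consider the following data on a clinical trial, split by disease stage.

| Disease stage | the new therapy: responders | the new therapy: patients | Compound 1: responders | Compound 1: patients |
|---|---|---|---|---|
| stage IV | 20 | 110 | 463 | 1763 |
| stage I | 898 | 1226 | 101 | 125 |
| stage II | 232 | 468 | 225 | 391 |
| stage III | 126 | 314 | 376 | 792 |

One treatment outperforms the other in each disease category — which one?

Stage IV: the new therapy 20/110 = 18.2%, Compound 1 463/1763 = 26.3% → Compound 1
Stage I: the new therapy 898/1226 = 73.2%, Compound 1 101/125 = 80.8% → Compound 1
Stage II: the new therapy 232/468 = 49.6%, Compound 1 225/391 = 57.5% → Compound 1
Stage III: the new therapy 126/314 = 40.1%, Compound 1 376/792 = 47.5% → Compound 1
Compound 1 has the higher rate in all 4 groups.

Compound 1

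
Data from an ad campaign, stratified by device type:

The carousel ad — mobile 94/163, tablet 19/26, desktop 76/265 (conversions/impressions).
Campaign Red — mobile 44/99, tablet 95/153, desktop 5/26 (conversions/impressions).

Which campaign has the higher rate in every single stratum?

Mobile: the carousel ad 94/163 = 57.7%, Campaign Red 44/99 = 44.4% → the carousel ad
Tablet: the carousel ad 19/26 = 73.1%, Campaign Red 95/153 = 62.1% → the carousel ad
Desktop: the carousel ad 76/265 = 28.7%, Campaign Red 5/26 = 19.2% → the carousel ad
The carousel ad has the higher rate in all 3 groups.

the carousel ad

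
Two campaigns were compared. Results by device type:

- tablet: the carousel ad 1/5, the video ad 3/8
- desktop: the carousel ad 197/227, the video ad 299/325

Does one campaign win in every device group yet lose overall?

No

Tablet: the carousel ad 1/5 = 20.0%, the video ad 3/8 = 37.5% → the video ad
Desktop: the carousel ad 197/227 = 86.8%, the video ad 299/325 = 92.0% → the video ad
Overall: the carousel ad 198/232 = 85.3%, the video ad 302/333 = 90.7% → the video ad
The video ad wins overall and in every device group — no reversal.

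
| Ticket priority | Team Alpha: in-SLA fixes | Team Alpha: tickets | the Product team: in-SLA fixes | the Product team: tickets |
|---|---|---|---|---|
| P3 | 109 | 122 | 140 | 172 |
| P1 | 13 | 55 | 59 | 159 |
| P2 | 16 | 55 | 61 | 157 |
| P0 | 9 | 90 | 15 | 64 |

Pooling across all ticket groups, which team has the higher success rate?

P3: Team Alpha 109/122 = 89.3%, the Product team 140/172 = 81.4% → Team Alpha
P1: Team Alpha 13/55 = 23.6%, the Product team 59/159 = 37.1% → the Product team
P2: Team Alpha 16/55 = 29.1%, the Product team 61/157 = 38.9% → the Product team
P0: Team Alpha 9/90 = 10.0%, the Product team 15/64 = 23.4% → the Product team
Overall: Team Alpha 147/322 = 45.7%, the Product team 275/552 = 49.8% → the Product team
(Neither sweeps every ticket group, but the Product team has the higher pooled rate.)

the Product team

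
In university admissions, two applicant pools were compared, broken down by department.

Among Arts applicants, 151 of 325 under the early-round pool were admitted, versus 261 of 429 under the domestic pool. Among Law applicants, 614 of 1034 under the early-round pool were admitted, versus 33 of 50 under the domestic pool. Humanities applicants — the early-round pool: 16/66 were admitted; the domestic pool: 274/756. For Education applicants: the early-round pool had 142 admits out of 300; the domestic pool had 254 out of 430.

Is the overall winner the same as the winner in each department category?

No

Arts: the early-round pool 151/325 = 46.5%, the domestic pool 261/429 = 60.8% → the domestic pool
Law: the early-round pool 614/1034 = 59.4%, the domestic pool 33/50 = 66.0% → the domestic pool
Humanities: the early-round pool 16/66 = 24.2%, the domestic pool 274/756 = 36.2% → the domestic pool
Education: the early-round pool 142/300 = 47.3%, the domestic pool 254/430 = 59.1% → the domestic pool
Overall: the early-round pool 923/1725 = 53.5%, the domestic pool 822/1665 = 49.4% → the early-round pool
The domestic pool wins each department group but the early-round pool wins overall — the comparison reverses. The domestic pool's applicants skew toward Humanities, which has a lower base rate.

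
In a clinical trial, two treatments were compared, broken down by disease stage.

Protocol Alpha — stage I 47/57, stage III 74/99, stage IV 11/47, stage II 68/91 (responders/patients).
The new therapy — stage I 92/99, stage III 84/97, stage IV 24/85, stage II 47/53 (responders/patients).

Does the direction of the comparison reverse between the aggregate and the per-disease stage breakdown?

No

Stage I: Protocol Alpha 47/57 = 82.5%, the new therapy 92/99 = 92.9% → the new therapy
Stage III: Protocol Alpha 74/99 = 74.7%, the new therapy 84/97 = 86.6% → the new therapy
Stage IV: Protocol Alpha 11/47 = 23.4%, the new therapy 24/85 = 28.2% → the new therapy
Stage II: Protocol Alpha 68/91 = 74.7%, the new therapy 47/53 = 88.7% → the new therapy
Overall: Protocol Alpha 200/294 = 68.0%, the new therapy 247/334 = 74.0% → the new therapy
The new therapy wins overall and in every disease group — no reversal.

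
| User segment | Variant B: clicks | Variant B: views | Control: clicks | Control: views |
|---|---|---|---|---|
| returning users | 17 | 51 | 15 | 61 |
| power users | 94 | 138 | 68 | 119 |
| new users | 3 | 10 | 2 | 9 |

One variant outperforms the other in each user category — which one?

Variant B

Returning users: Variant B 17/51 = 33.3%, Control 15/61 = 24.6% → Variant B
Power users: Variant B 94/138 = 68.1%, Control 68/119 = 57.1% → Variant B
New users: Variant B 3/10 = 30.0%, Control 2/9 = 22.2% → Variant B
Variant B has the higher rate in all 3 groups.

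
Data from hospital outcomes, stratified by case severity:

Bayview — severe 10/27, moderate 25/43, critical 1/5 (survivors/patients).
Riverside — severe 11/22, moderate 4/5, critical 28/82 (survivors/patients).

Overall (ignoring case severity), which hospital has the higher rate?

Bayview

Severe: Bayview 10/27 = 37.0%, Riverside 11/22 = 50.0% → Riverside
Moderate: Bayview 25/43 = 58.1%, Riverside 4/5 = 80.0% → Riverside
Critical: Bayview 1/5 = 20.0%, Riverside 28/82 = 34.1% → Riverside
Overall: Bayview 36/75 = 48.0%, Riverside 43/109 = 39.4% → Bayview
(Riverside wins every case group but Bayview wins overall — Riverside's patients skew toward the low-rate critical group.)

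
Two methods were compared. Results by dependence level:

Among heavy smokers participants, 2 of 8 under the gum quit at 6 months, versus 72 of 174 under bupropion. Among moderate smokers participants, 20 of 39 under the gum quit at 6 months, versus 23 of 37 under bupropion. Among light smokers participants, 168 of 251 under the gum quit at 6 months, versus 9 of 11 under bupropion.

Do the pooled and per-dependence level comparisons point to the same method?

Heavy smokers: the gum 2/8 = 25.0%, bupropion 72/174 = 41.4% → bupropion
Moderate smokers: the gum 20/39 = 51.3%, bupropion 23/37 = 62.2% → bupropion
Light smokers: the gum 168/251 = 66.9%, bupropion 9/11 = 81.8% → bupropion
Overall: the gum 190/298 = 63.8%, bupropion 104/222 = 46.8% → the gum
Bupropion wins each dependence group but the gum wins overall — the comparison reverses. Bupropion's participants skew toward heavy smokers, which has a lower base rate.

No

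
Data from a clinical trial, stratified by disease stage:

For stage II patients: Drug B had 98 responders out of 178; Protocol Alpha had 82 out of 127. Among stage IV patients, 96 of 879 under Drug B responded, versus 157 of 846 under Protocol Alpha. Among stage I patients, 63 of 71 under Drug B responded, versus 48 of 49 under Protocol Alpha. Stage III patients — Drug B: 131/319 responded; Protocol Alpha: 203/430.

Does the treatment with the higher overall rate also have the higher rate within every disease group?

Yes

Stage II: Drug B 98/178 = 55.1%, Protocol Alpha 82/127 = 64.6% → Protocol Alpha
Stage IV: Drug B 96/879 = 10.9%, Protocol Alpha 157/846 = 18.6% → Protocol Alpha
Stage I: Drug B 63/71 = 88.7%, Protocol Alpha 48/49 = 98.0% → Protocol Alpha
Stage III: Drug B 131/319 = 41.1%, Protocol Alpha 203/430 = 47.2% → Protocol Alpha
Overall: Drug B 388/1447 = 26.8%, Protocol Alpha 490/1452 = 33.7% → Protocol Alpha
Protocol Alpha wins overall and in every disease group — no reversal.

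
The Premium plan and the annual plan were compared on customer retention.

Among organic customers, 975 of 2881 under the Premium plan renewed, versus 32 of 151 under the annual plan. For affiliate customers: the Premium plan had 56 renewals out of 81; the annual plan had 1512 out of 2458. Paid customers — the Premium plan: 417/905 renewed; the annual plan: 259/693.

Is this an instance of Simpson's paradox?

Organic: the Premium plan 975/2881 = 33.8%, the annual plan 32/151 = 21.2% → the Premium plan
Affiliate: the Premium plan 56/81 = 69.1%, the annual plan 1512/2458 = 61.5% → the Premium plan
Paid: the Premium plan 417/905 = 46.1%, the annual plan 259/693 = 37.4% → the Premium plan
Overall: the Premium plan 1448/3867 = 37.4%, the annual plan 1803/3302 = 54.6% → the annual plan
The Premium plan wins each signup group but the annual plan wins overall — the comparison reverses. The Premium plan's customers skew toward organic, which has a lower base rate.

Yes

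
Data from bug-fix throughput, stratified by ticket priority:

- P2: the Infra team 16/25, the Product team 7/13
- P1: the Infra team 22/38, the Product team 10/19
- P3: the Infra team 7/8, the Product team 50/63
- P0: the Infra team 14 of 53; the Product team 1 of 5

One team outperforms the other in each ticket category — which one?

the Infra team

P2: the Infra team 16/25 = 64.0%, the Product team 7/13 = 53.8% → the Infra team
P1: the Infra team 22/38 = 57.9%, the Product team 10/19 = 52.6% → the Infra team
P3: the Infra team 7/8 = 87.5%, the Product team 50/63 = 79.4% → the Infra team
P0: the Infra team 14/53 = 26.4%, the Product team 1/5 = 20.0% → the Infra team
The Infra team has the higher rate in all 4 groups.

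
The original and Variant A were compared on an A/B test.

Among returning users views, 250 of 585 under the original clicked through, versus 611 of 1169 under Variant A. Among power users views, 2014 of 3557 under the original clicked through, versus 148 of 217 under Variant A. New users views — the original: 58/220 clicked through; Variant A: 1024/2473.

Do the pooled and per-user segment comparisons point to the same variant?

Returning users: the original 250/585 = 42.7%, Variant A 611/1169 = 52.3% → Variant A
Power users: the original 2014/3557 = 56.6%, Variant A 148/217 = 68.2% → Variant A
New users: the original 58/220 = 26.4%, Variant A 1024/2473 = 41.4% → Variant A
Overall: the original 2322/4362 = 53.2%, Variant A 1783/3859 = 46.2% → the original
Variant A wins each user group but the original wins overall — the comparison reverses. Variant A's views skew toward new users, which has a lower base rate.

No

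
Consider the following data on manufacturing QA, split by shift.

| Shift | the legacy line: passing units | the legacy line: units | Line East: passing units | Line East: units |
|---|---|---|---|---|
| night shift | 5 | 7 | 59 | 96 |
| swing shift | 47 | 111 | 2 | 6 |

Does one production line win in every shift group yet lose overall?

Yes

Night shift: the legacy line 5/7 = 71.4%, Line East 59/96 = 61.5% → the legacy line
Swing shift: the legacy line 47/111 = 42.3%, Line East 2/6 = 33.3% → the legacy line
Overall: the legacy line 52/118 = 44.1%, Line East 61/102 = 59.8% → Line East
The legacy line wins each shift group but Line East wins overall — the comparison reverses. The legacy line's units skew toward swing shift, which has a lower base rate.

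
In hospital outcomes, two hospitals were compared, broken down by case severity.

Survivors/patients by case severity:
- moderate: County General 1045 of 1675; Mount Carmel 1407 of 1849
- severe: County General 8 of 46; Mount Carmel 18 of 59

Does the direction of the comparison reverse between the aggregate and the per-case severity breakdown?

No

Moderate: County General 1045/1675 = 62.4%, Mount Carmel 1407/1849 = 76.1% → Mount Carmel
Severe: County General 8/46 = 17.4%, Mount Carmel 18/59 = 30.5% → Mount Carmel
Overall: County General 1053/1721 = 61.2%, Mount Carmel 1425/1908 = 74.7% → Mount Carmel
Mount Carmel wins overall and in every case group — no reversal.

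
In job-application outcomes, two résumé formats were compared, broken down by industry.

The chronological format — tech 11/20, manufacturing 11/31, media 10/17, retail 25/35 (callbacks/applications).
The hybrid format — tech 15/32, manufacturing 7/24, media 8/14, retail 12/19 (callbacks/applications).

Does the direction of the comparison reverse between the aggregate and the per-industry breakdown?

Tech: the chronological format 11/20 = 55.0%, the hybrid format 15/32 = 46.9% → the chronological format
Manufacturing: the chronological format 11/31 = 35.5%, the hybrid format 7/24 = 29.2% → the chronological format
Media: the chronological format 10/17 = 58.8%, the hybrid format 8/14 = 57.1% → the chronological format
Retail: the chronological format 25/35 = 71.4%, the hybrid format 12/19 = 63.2% → the chronological format
Overall: the chronological format 57/103 = 55.3%, the hybrid format 42/89 = 47.2% → the chronological format
The chronological format wins overall and in every industry group — no reversal.

No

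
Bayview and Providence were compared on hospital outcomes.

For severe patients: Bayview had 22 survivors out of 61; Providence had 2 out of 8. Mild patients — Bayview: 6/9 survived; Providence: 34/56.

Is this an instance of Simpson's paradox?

Yes

Severe: Bayview 22/61 = 36.1%, Providence 2/8 = 25.0% → Bayview
Mild: Bayview 6/9 = 66.7%, Providence 34/56 = 60.7% → Bayview
Overall: Bayview 28/70 = 40.0%, Providence 36/64 = 56.2% → Providence
Bayview wins each case group but Providence wins overall — the comparison reverses. Bayview's patients skew toward severe, which has a lower base rate.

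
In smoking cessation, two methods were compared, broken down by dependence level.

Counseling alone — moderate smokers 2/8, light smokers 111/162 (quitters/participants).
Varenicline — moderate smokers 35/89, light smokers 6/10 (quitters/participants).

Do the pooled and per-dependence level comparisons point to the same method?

No

Moderate smokers: counseling alone 2/8 = 25.0%, varenicline 35/89 = 39.3% → varenicline
Light smokers: counseling alone 111/162 = 68.5%, varenicline 6/10 = 60.0% → counseling alone
Overall: counseling alone 113/170 = 66.5%, varenicline 41/99 = 41.4% → counseling alone
Neither sweeps: counseling alone wins 1 of 2 groups, varenicline wins 1. Counseling alone wins overall but not every group — no Simpson reversal.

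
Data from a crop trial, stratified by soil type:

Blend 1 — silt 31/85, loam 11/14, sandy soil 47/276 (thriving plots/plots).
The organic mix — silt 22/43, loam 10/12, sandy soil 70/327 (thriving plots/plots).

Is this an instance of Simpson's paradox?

Silt: Blend 1 31/85 = 36.5%, the organic mix 22/43 = 51.2% → the organic mix
Loam: Blend 1 11/14 = 78.6%, the organic mix 10/12 = 83.3% → the organic mix
Sandy soil: Blend 1 47/276 = 17.0%, the organic mix 70/327 = 21.4% → the organic mix
Overall: Blend 1 89/375 = 23.7%, the organic mix 102/382 = 26.7% → the organic mix
The organic mix wins overall and in every soil group — no reversal.

No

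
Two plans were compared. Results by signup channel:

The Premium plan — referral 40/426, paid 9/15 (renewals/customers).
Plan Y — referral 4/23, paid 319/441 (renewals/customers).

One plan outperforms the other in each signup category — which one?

Plan Y

Referral: the Premium plan 40/426 = 9.4%, Plan Y 4/23 = 17.4% → Plan Y
Paid: the Premium plan 9/15 = 60.0%, Plan Y 319/441 = 72.3% → Plan Y
Plan Y has the higher rate in both groups.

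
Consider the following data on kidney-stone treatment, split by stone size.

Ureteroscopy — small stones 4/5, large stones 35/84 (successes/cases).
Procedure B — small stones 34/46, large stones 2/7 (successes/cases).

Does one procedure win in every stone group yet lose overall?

Yes

Small stones: ureteroscopy 4/5 = 80.0%, Procedure B 34/46 = 73.9% → ureteroscopy
Large stones: ureteroscopy 35/84 = 41.7%, Procedure B 2/7 = 28.6% → ureteroscopy
Overall: ureteroscopy 39/89 = 43.8%, Procedure B 36/53 = 67.9% → Procedure B
Ureteroscopy wins each stone group but Procedure B wins overall — the comparison reverses. Ureteroscopy's cases skew toward large stones, which has a lower base rate.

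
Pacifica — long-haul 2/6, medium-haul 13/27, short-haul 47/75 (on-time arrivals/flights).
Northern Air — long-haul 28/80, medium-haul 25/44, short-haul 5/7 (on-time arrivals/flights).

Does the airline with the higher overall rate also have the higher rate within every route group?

Long-haul: Pacifica 2/6 = 33.3%, Northern Air 28/80 = 35.0% → Northern Air
Medium-haul: Pacifica 13/27 = 48.1%, Northern Air 25/44 = 56.8% → Northern Air
Short-haul: Pacifica 47/75 = 62.7%, Northern Air 5/7 = 71.4% → Northern Air
Overall: Pacifica 62/108 = 57.4%, Northern Air 58/131 = 44.3% → Pacifica
Northern Air wins each route group but Pacifica wins overall — the comparison reverses. Northern Air's flights skew toward long-haul, which has a lower base rate.

No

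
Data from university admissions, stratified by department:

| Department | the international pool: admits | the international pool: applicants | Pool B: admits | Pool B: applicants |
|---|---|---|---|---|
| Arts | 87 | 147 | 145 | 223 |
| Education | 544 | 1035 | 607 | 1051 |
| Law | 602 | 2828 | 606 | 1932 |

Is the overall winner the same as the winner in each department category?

Yes

Arts: the international pool 87/147 = 59.2%, Pool B 145/223 = 65.0% → Pool B
Education: the international pool 544/1035 = 52.6%, Pool B 607/1051 = 57.8% → Pool B
Law: the international pool 602/2828 = 21.3%, Pool B 606/1932 = 31.4% → Pool B
Overall: the international pool 1233/4010 = 30.7%, Pool B 1358/3206 = 42.4% → Pool B
Pool B wins overall and in every department group — no reversal.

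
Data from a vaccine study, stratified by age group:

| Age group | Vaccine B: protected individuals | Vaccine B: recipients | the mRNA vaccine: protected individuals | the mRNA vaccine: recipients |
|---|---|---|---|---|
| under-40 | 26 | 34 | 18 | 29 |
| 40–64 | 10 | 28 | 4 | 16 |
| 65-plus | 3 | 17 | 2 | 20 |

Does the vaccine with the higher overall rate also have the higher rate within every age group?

Under-40: Vaccine B 26/34 = 76.5%, the mRNA vaccine 18/29 = 62.1% → Vaccine B
40–64: Vaccine B 10/28 = 35.7%, the mRNA vaccine 4/16 = 25.0% → Vaccine B
65-plus: Vaccine B 3/17 = 17.6%, the mRNA vaccine 2/20 = 10.0% → Vaccine B
Overall: Vaccine B 39/79 = 49.4%, the mRNA vaccine 24/65 = 36.9% → Vaccine B
Vaccine B wins overall and in every age group — no reversal.

Yes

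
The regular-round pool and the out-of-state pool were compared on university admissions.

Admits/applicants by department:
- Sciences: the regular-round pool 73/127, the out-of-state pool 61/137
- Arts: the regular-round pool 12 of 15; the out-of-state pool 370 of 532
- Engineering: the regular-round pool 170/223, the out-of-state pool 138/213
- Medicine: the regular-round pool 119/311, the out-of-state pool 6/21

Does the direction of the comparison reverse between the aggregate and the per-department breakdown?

Sciences: the regular-round pool 73/127 = 57.5%, the out-of-state pool 61/137 = 44.5% → the regular-round pool
Arts: the regular-round pool 12/15 = 80.0%, the out-of-state pool 370/532 = 69.5% → the regular-round pool
Engineering: the regular-round pool 170/223 = 76.2%, the out-of-state pool 138/213 = 64.8% → the regular-round pool
Medicine: the regular-round pool 119/311 = 38.3%, the out-of-state pool 6/21 = 28.6% → the regular-round pool
Overall: the regular-round pool 374/676 = 55.3%, the out-of-state pool 575/903 = 63.7% → the out-of-state pool
The regular-round pool wins each department group but the out-of-state pool wins overall — the comparison reverses. The regular-round pool's applicants skew toward Medicine, which has a lower base rate.

Yes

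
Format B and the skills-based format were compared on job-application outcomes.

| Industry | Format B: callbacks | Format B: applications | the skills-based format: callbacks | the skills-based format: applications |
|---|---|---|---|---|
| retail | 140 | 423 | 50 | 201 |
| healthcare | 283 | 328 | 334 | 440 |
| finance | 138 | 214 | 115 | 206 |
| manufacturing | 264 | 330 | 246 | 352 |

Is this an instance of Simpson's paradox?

Retail: Format B 140/423 = 33.1%, the skills-based format 50/201 = 24.9% → Format B
Healthcare: Format B 283/328 = 86.3%, the skills-based format 334/440 = 75.9% → Format B
Finance: Format B 138/214 = 64.5%, the skills-based format 115/206 = 55.8% → Format B
Manufacturing: Format B 264/330 = 80.0%, the skills-based format 246/352 = 69.9% → Format B
Overall: Format B 825/1295 = 63.7%, the skills-based format 745/1199 = 62.1% → Format B
Format B wins overall and in every industry group — no reversal.

No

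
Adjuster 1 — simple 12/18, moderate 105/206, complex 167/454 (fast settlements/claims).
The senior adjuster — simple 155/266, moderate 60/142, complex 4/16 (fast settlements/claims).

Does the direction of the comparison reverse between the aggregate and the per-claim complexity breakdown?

Simple: Adjuster 1 12/18 = 66.7%, the senior adjuster 155/266 = 58.3% → Adjuster 1
Moderate: Adjuster 1 105/206 = 51.0%, the senior adjuster 60/142 = 42.3% → Adjuster 1
Complex: Adjuster 1 167/454 = 36.8%, the senior adjuster 4/16 = 25.0% → Adjuster 1
Overall: Adjuster 1 284/678 = 41.9%, the senior adjuster 219/424 = 51.7% → the senior adjuster
Adjuster 1 wins each claim group but the senior adjuster wins overall — the comparison reverses. Adjuster 1's claims skew toward complex, which has a lower base rate.

Yes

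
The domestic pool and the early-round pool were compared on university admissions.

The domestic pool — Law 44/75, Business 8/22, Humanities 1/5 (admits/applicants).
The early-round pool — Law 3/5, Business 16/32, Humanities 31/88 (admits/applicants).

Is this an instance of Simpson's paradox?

Yes

Law: the domestic pool 44/75 = 58.7%, the early-round pool 3/5 = 60.0% → the early-round pool
Business: the domestic pool 8/22 = 36.4%, the early-round pool 16/32 = 50.0% → the early-round pool
Humanities: the domestic pool 1/5 = 20.0%, the early-round pool 31/88 = 35.2% → the early-round pool
Overall: the domestic pool 53/102 = 52.0%, the early-round pool 50/125 = 40.0% → the domestic pool
The early-round pool wins each department group but the domestic pool wins overall — the comparison reverses. The early-round pool's applicants skew toward Humanities, which has a lower base rate.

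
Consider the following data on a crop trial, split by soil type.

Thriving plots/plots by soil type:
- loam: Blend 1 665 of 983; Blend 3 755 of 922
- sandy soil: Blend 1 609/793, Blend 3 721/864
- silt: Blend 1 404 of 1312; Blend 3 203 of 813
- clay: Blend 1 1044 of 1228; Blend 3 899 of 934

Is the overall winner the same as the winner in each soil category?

Loam: Blend 1 665/983 = 67.7%, Blend 3 755/922 = 81.9% → Blend 3
Sandy soil: Blend 1 609/793 = 76.8%, Blend 3 721/864 = 83.4% → Blend 3
Silt: Blend 1 404/1312 = 30.8%, Blend 3 203/813 = 25.0% → Blend 1
Clay: Blend 1 1044/1228 = 85.0%, Blend 3 899/934 = 96.3% → Blend 3
Overall: Blend 1 2722/4316 = 63.1%, Blend 3 2578/3533 = 73.0% → Blend 3
Neither sweeps: Blend 1 wins 1 of 4 groups, Blend 3 wins 3. Blend 3 wins overall but not every group — no Simpson reversal.

No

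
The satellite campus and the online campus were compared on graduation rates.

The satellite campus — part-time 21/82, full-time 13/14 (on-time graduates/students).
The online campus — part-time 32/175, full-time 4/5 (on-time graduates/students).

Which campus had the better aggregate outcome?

the satellite campus

Part-time: the satellite campus 21/82 = 25.6%, the online campus 32/175 = 18.3% → the satellite campus
Full-time: the satellite campus 13/14 = 92.9%, the online campus 4/5 = 80.0% → the satellite campus
Overall: the satellite campus 34/96 = 35.4%, the online campus 36/180 = 20.0% → the satellite campus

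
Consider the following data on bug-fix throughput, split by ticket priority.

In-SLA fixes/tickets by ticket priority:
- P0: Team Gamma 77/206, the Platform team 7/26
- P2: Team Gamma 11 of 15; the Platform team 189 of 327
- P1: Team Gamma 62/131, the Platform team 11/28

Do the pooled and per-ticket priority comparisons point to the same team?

P0: Team Gamma 77/206 = 37.4%, the Platform team 7/26 = 26.9% → Team Gamma
P2: Team Gamma 11/15 = 73.3%, the Platform team 189/327 = 57.8% → Team Gamma
P1: Team Gamma 62/131 = 47.3%, the Platform team 11/28 = 39.3% → Team Gamma
Overall: Team Gamma 150/352 = 42.6%, the Platform team 207/381 = 54.3% → the Platform team
Team Gamma wins each ticket group but the Platform team wins overall — the comparison reverses. Team Gamma's tickets skew toward P0, which has a lower base rate.

No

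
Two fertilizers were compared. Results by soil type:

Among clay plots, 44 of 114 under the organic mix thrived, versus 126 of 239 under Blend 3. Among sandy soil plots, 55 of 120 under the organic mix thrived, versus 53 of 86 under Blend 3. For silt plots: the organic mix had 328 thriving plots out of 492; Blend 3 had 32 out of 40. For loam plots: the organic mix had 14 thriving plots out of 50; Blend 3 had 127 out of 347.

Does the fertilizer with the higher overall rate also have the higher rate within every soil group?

No

Clay: the organic mix 44/114 = 38.6%, Blend 3 126/239 = 52.7% → Blend 3
Sandy soil: the organic mix 55/120 = 45.8%, Blend 3 53/86 = 61.6% → Blend 3
Silt: the organic mix 328/492 = 66.7%, Blend 3 32/40 = 80.0% → Blend 3
Loam: the organic mix 14/50 = 28.0%, Blend 3 127/347 = 36.6% → Blend 3
Overall: the organic mix 441/776 = 56.8%, Blend 3 338/712 = 47.5% → the organic mix
Blend 3 wins each soil group but the organic mix wins overall — the comparison reverses. Blend 3's plots skew toward loam, which has a lower base rate.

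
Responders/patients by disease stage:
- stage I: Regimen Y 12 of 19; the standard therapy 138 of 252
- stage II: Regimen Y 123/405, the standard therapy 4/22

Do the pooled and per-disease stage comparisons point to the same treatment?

Stage I: Regimen Y 12/19 = 63.2%, the standard therapy 138/252 = 54.8% → Regimen Y
Stage II: Regimen Y 123/405 = 30.4%, the standard therapy 4/22 = 18.2% → Regimen Y
Overall: Regimen Y 135/424 = 31.8%, the standard therapy 142/274 = 51.8% → the standard therapy
Regimen Y wins each disease group but the standard therapy wins overall — the comparison reverses. Regimen Y's patients skew toward stage II, which has a lower base rate.

No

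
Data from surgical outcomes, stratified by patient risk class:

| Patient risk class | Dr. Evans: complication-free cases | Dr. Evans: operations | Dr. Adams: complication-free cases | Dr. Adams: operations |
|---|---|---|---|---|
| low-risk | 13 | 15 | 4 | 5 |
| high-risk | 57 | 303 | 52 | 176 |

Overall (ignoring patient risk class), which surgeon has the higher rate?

Dr. Adams

Low-risk: Dr. Evans 13/15 = 86.7%, Dr. Adams 4/5 = 80.0% → Dr. Evans
High-risk: Dr. Evans 57/303 = 18.8%, Dr. Adams 52/176 = 29.5% → Dr. Adams
Overall: Dr. Evans 70/318 = 22.0%, Dr. Adams 56/181 = 30.9% → Dr. Adams
(Neither sweeps every patient risk group, but Dr. Adams has the higher pooled rate.)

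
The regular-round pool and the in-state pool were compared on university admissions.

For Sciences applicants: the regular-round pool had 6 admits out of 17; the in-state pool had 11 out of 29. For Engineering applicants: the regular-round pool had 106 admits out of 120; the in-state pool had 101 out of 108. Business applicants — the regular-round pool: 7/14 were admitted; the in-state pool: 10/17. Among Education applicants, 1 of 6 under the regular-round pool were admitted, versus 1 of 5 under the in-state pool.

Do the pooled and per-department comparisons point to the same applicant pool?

Yes

Sciences: the regular-round pool 6/17 = 35.3%, the in-state pool 11/29 = 37.9% → the in-state pool
Engineering: the regular-round pool 106/120 = 88.3%, the in-state pool 101/108 = 93.5% → the in-state pool
Business: the regular-round pool 7/14 = 50.0%, the in-state pool 10/17 = 58.8% → the in-state pool
Education: the regular-round pool 1/6 = 16.7%, the in-state pool 1/5 = 20.0% → the in-state pool
Overall: the regular-round pool 120/157 = 76.4%, the in-state pool 123/159 = 77.4% → the in-state pool
The in-state pool wins overall and in every department group — no reversal.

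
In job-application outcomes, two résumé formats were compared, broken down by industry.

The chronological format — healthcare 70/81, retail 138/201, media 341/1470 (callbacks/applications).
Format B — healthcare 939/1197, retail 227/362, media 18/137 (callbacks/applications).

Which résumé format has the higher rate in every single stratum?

the chronological format

Healthcare: the chronological format 70/81 = 86.4%, Format B 939/1197 = 78.4% → the chronological format
Retail: the chronological format 138/201 = 68.7%, Format B 227/362 = 62.7% → the chronological format
Media: the chronological format 341/1470 = 23.2%, Format B 18/137 = 13.1% → the chronological format
The chronological format has the higher rate in all 3 groups.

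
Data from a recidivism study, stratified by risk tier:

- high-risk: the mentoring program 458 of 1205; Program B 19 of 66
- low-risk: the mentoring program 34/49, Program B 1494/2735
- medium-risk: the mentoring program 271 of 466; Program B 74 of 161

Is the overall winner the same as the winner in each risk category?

High-risk: the mentoring program 458/1205 = 38.0%, Program B 19/66 = 28.8% → the mentoring program
Low-risk: the mentoring program 34/49 = 69.4%, Program B 1494/2735 = 54.6% → the mentoring program
Medium-risk: the mentoring program 271/466 = 58.2%, Program B 74/161 = 46.0% → the mentoring program
Overall: the mentoring program 763/1720 = 44.4%, Program B 1587/2962 = 53.6% → Program B
The mentoring program wins each risk group but Program B wins overall — the comparison reverses. The mentoring program's participants skew toward high-risk, which has a lower base rate.

No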